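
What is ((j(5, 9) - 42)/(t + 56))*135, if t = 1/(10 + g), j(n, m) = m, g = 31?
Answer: -182655/2297 ≈ -79.519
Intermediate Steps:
t = 1/41 (t = 1/(10 + 31) = 1/41 ≈ 0.024390)
((j(5, 9) - 42)/(t + 56))*135 = ((9 - 42)/(1/41 + 56))*135 = -33/2297/41*135 = -33*41/2297*135 = -1353/2297*135 = -182655/2297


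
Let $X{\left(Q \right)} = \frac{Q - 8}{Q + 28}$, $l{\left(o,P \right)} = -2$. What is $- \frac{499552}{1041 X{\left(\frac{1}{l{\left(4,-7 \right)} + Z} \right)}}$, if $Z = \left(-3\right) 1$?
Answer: $\frac{69437728}{42681} \approx 1626.9$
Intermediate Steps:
$Z = -3$
$X{\left(Q \right)} = \frac{-8 + Q}{28 + Q}$
$- \frac{499552}{1041 X{\left(\frac{1}{l{\left(4,-7 \right)} + Z} \right)}} = - \frac{499552}{1041 \frac{-8 + \frac{1}{-2 - 3}}{28 + \frac{1}{-2 - 3}}} = - \frac{499552}{1041 \frac{-8 + \frac{1}{-5}}{28 + \frac{1}{-5}}} = - \frac{499552}{1041 \frac{-8 - \frac{1}{5}}{28 - \frac{1}{5}}} = - \frac{499552}{1041 \frac{1}{\frac{139}{5}} \left(- \frac{41}{5}\right)} = - \frac{499552}{1041 \cdot \frac{5}{139} \left(- \frac{41}{5}\right)} = - \frac{499552}{1041 \left(- \frac{41}{139}\right)} = - \frac{499552}{- \frac{42681}{139}} = \left(-499552\right) \left(- \frac{139}{42681}\right) = \frac{69437728}{42681}$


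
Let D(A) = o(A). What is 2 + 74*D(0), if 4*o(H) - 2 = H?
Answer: 39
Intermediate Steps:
o(H) = ½ + H/4
D(A) = ½ + A/4
2 + 74*D(0) = 2 + 74*(½ + (¼)*0) = 2 + 74*(½ + 0) = 2 + 74*(½) = 2 + 37 = 39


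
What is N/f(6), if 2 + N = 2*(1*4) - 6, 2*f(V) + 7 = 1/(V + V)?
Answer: 0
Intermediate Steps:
f(V) = -7/2 + 1/(4*V) (f(V) = -7/2 + 1/(2*(V + V)) = -7/2 + 1/(2*((2*V))) = -7/2 + (1/(2*V))/2 = -7/2 + 1/(4*V))
N = 0 (N = -2 + (2*(1*4) - 6) = -2 + (2*4 - 6) = -2 + (8 - 6) = -2 + 2 = 0)
N/f(6) = 0/((1/4)*(1 - 14*6)/6) = 0/((1/4)*(1/6)*(1 - 84)) = 0/((1/4)*(1/6)*(-83)) = 0/(-83/24) = -24/83*0 = 0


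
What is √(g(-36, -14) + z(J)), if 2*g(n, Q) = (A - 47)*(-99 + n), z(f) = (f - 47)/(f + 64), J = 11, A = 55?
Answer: 2*I*√3378/5 ≈ 23.248*I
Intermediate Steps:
z(f) = (-47 + f)/(64 + f)
g(n, Q) = -396 + 4*n (g(n, Q) = ((55 - 47)*(-99 + n))/2 = (8*(-99 + n))/2 = (-792 + 8*n)/2 = -396 + 4*n)
√(g(-36, -14) + z(J)) = √((-396 + 4*(-36)) + (-47 + 11)/(64 + 11)) = √((-396 - 144) - 36/75) = √(-540 + (1/75)*(-36)) = √(-540 - 12/25) = √(-13512/25) = 2*I*√3378/5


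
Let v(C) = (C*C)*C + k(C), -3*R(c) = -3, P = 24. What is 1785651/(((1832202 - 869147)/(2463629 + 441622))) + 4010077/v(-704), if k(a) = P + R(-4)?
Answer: 1810081734957700231004/336023024607145 ≈ 5.3868e+6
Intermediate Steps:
R(c) = 1 (R(c) = -⅓*(-3) = 1)
k(a) = 25 (k(a) = 24 + 1 = 25)
v(C) = 25 + C³ (v(C) = (C*C)*C + 25 = C²*C + 25 = C³ + 25 = 25 + C³)
1785651/(((1832202 - 869147)/(2463629 + 441622))) + 4010077/v(-704) = 1785651/(((1832202 - 869147)/(2463629 + 441622))) + 4010077/(25 + (-704)³) = 1785651/((963055/2905251)) + 4010077/(25 - 348913664) = 1785651/((963055*(1/2905251))) + 4010077/(-348913639) = 1785651/(963055/2905251) + 4010077*(-1/348913639) = 1785651*(2905251/963055) - 4010077/348913639 = 5187764353401/963055 - 4010077/348913639 = 1810081734957700231004/336023024607145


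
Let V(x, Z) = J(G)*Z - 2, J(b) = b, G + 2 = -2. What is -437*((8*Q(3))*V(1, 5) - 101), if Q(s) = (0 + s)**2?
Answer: 736345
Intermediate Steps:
G = -4 (G = -2 - 2 = -4)
Q(s) = s**2
V(x, Z) = -2 - 4*Z (V(x, Z) = -4*Z - 2 = -2 - 4*Z)
-437*((8*Q(3))*V(1, 5) - 101) = -437*((8*3**2)*(-2 - 4*5) - 101) = -437*((8*9)*(-2 - 20) - 101) = -437*(72*(-22) - 101) = -437*(-1584 - 101) = -437*(-1685) = 736345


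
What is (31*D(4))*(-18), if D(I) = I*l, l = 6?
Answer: -13392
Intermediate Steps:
D(I) = 6*I (D(I) = I*6 = 6*I)
(31*D(4))*(-18) = (31*(6*4))*(-18) = (31*24)*(-18) = 744*(-18) = -13392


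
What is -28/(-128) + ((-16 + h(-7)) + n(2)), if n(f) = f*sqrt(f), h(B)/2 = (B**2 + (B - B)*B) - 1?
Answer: 2567/32 + 2*sqrt(2) ≈ 83.047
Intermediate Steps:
h(B) = -2 + 2*B**2 (h(B) = 2*((B**2 + (B - B)*B) - 1) = 2*((B**2 + 0*B) - 1) = 2*((B**2 + 0) - 1) = 2*(B**2 - 1) = 2*(-1 + B**2) = -2 + 2*B**2)
n(f) = f**(3/2)
-28/(-128) + ((-16 + h(-7)) + n(2)) = -28/(-128) + ((-16 + (-2 + 2*(-7)**2)) + 2**(3/2)) = -1/128*(-28) + ((-16 + (-2 + 2*49)) + 2*sqrt(2)) = 7/32 + ((-16 + (-2 + 98)) + 2*sqrt(2)) = 7/32 + ((-16 + 96) + 2*sqrt(2)) = 7/32 + (80 + 2*sqrt(2)) = 2567/32 + 2*sqrt(2)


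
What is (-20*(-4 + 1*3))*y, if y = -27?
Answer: -540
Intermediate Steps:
(-20*(-4 + 1*3))*y = -20*(-4 + 1*3)*(-27) = -20*(-4 + 3)*(-27) = -20*(-1)*(-27) = 20*(-27) = -540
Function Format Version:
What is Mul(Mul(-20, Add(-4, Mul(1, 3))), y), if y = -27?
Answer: -540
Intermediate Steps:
Mul(Mul(-20, Add(-4, Mul(1, 3))), y) = Mul(Mul(-20, Add(-4, Mul(1, 3))), -27) = Mul(Mul(-20, Add(-4, 3)), -27) = Mul(Mul(-20, -1), -27) = Mul(20, -27) = -540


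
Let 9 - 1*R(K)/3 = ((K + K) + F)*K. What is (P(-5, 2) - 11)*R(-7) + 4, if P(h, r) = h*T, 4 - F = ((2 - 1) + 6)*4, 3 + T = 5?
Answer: 16195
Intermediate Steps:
T = 2 (T = -3 + 5 = 2)
F = -24 (F = 4 - ((2 - 1) + 6)*4 = 4 - (1 + 6)*4 = 4 - 7*4 = 4 - 1*28 = 4 - 28 = -24)
P(h, r) = 2*h (P(h, r) = h*2 = 2*h)
R(K) = 27 - 3*K*(-24 + 2*K) (R(K) = 27 - 3*((K + K) - 24)*K = 27 - 3*(2*K - 24)*K = 27 - 3*(-24 + 2*K)*K = 27 - 3*K*(-24 + 2*K))
(P(-5, 2) - 11)*R(-7) + 4 = (2*(-5) - 11)*(27 - 6*(-7)² + 72*(-7)) + 4 = (-10 - 11)*(27 - 6*49 - 504) + 4 = -21*(27 - 294 - 504) + 4 = -21*(-771) + 4 = 16191 + 4 = 16195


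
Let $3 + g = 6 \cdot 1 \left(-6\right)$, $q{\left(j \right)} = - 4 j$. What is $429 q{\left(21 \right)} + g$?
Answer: $-36075$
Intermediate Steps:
$g = -39$ ($g = -3 + 6 \cdot 1 \left(-6\right) = -3 + 6 \left(-6\right) = -3 - 36 = -39$)
$429 q{\left(21 \right)} + g = 429 \left(\left(-4\right) 21\right) - 39 = 429 \left(-84\right) - 39 = -36036 - 39 = -36075$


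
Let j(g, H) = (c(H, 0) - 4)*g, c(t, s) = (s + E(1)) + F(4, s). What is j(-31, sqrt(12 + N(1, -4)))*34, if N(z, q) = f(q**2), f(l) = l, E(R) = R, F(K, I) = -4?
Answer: 7378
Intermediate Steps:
N(z, q) = q**2
c(t, s) = -3 + s (c(t, s) = (s + 1) - 4 = (1 + s) - 4 = -3 + s)
j(g, H) = -7*g (j(g, H) = ((-3 + 0) - 4)*g = (-3 - 4)*g = -7*g)
j(-31, sqrt(12 + N(1, -4)))*34 = -7*(-31)*34 = 217*34 = 7378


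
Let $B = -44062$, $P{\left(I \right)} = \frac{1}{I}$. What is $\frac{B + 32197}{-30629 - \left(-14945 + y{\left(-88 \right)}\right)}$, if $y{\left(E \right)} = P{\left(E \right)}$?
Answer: $\frac{1044120}{1380191} \approx 0.7565$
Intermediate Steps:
$y{\left(E \right)} = \frac{1}{E}$
$\frac{B + 32197}{-30629 - \left(-14945 + y{\left(-88 \right)}\right)} = \frac{-44062 + 32197}{-30629 + \left(14945 - \frac{1}{-88}\right)} = - \frac{11865}{-30629 + \left(14945 - - \frac{1}{88}\right)} = - \frac{11865}{-30629 + \left(14945 + \frac{1}{88}\right)} = - \frac{11865}{-30629 + \frac{1315161}{88}} = - \frac{11865}{- \frac{1380191}{88}} = \left(-11865\right) \left(- \frac{88}{1380191}\right) = \frac{1044120}{1380191}$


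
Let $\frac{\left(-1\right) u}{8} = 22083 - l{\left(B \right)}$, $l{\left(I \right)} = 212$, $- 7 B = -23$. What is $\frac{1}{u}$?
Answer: $- \frac{1}{174968} \approx -5.7153 \cdot 10^{-6}$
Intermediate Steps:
$B = \frac{23}{7}$ ($B = \left(- \frac{1}{7}\right) \left(-23\right) = \frac{23}{7} \approx 3.2857$)
$u = -174968$ ($u = - 8 \left(22083 - 212\right) = \left(-8\right) 21871 = -174968$)
$\frac{1}{u} = \frac{1}{-174968} = - \frac{1}{174968}$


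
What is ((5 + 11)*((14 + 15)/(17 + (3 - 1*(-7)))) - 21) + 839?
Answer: 22550/27 ≈ 835.19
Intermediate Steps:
((5 + 11)*((14 + 15)/(17 + (3 - 1*(-7)))) - 21) + 839 = (16*(29/(17 + (3 + 7))) - 21) + 839 = (16*(29/(17 + 10)) - 21) + 839 = (16*(29/27) - 21) + 839 = (464/27 - 21) + 839 = -103/27 + 839 = 22550/27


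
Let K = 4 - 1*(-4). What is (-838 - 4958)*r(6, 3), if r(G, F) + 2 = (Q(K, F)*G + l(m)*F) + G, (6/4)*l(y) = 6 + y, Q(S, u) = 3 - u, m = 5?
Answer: -150696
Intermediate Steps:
K = 8 (K = 4 + 4 = 8)
l(y) = 4 + 2*y/3 (l(y) = 2*(6 + y)/3 = 4 + 2*y/3)
r(G, F) = -2 + G + 22*F/3 + G*(3 - F) (r(G, F) = -2 + (((3 - F)*G + (4 + (⅔)*5)*F) + G) = -2 + ((G*(3 - F) + (4 + 10/3)*F) + G) = -2 + ((G*(3 - F) + 22*F/3) + G) = -2 + ((22*F/3 + G*(3 - F)) + G) = -2 + (G + 22*F/3 + G*(3 - F)) = -2 + G + 22*F/3 + G*(3 - F))
(-838 - 4958)*r(6, 3) = (-838 - 4958)*(-2 + 4*6 + (22/3)*3 - 1*3*6) = -5796*(-2 + 24 + 22 - 18) = -5796*26 = -150696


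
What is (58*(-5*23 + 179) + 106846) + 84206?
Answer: 194764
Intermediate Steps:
(58*(-5*23 + 179) + 106846) + 84206 = (58*(-115 + 179) + 106846) + 84206 = (58*64 + 106846) + 84206 = (3712 + 106846) + 84206 = 110558 + 84206 = 194764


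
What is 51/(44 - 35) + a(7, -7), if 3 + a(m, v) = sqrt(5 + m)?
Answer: 8/3 + 2*sqrt(3) ≈ 6.1308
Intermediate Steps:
a(m, v) = -3 + sqrt(5 + m)
51/(44 - 35) + a(7, -7) = 51/(44 - 35) + (-3 + sqrt(5 + 7)) = 51/9 + (-3 + sqrt(12)) = 51*(1/9) + (-3 + 2*sqrt(3)) = 17/3 + (-3 + 2*sqrt(3)) = 8/3 + 2*sqrt(3)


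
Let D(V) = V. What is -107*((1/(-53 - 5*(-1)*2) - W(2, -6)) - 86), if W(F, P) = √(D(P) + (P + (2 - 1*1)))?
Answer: 395793/43 + 107*I*√11 ≈ 9204.5 + 354.88*I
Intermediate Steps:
W(F, P) = √(1 + 2*P) (W(F, P) = √(P + (P + (2 - 1*1))) = √(P + (P + (2 - 1))) = √(P + (P + 1)) = √(P + (1 + P)) = √(1 + 2*P))
-107*((1/(-53 - 5*(-1)*2) - W(2, -6)) - 86) = -107*((1/(-53 - 5*(-1)*2) - √(1 + 2*(-6))) - 86) = -107*((1/(-53 + 5*2) - √(1 - 12)) - 86) = -107*((1/(-53 + 10) - √(-11)) - 86) = -107*((1/(-43) - I*√11) - 86) = -107*((-1/43 - I*√11) - 86) = -107*(-3699/43 - I*√11) = 395793/43 + 107*I*√11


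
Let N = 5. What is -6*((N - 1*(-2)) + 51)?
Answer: -348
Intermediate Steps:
-6*((N - 1*(-2)) + 51) = -6*((5 - 1*(-2)) + 51) = -6*((5 + 2) + 51) = -6*(7 + 51) = -6*58 = -348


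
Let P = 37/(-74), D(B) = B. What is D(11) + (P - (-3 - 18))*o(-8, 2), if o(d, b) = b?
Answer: 52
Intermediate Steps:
P = -½ (P = 37*(-1/74) = -½ ≈ -0.50000)
D(11) + (P - (-3 - 18))*o(-8, 2) = 11 + (-½ - (-3 - 18))*2 = 11 + (-½ - 1*(-21))*2 = 11 + (-½ + 21)*2 = 11 + (41/2)*2 = 11 + 41 = 52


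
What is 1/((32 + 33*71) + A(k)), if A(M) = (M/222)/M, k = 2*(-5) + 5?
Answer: 222/527251 ≈ 0.00042105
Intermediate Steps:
k = -5 (k = -10 + 5 = -5)
A(M) = 1/222 (A(M) = (M*(1/222))/M = (M/222)/M = 1/222)
1/((32 + 33*71) + A(k)) = 1/((32 + 33*71) + 1/222) = 1/((32 + 2343) + 1/222) = 1/(2375 + 1/222) = 1/(527251/222) = 222/527251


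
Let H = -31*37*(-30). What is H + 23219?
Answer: 57629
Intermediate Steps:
H = 34410 (H = -1147*(-30) = 34410)
H + 23219 = 34410 + 23219 = 57629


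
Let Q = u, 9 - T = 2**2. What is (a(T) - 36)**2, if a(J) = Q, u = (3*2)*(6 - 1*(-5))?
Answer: 900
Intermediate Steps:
u = 66 (u = 6*(6 + 5) = 6*11 = 66)
T = 5 (T = 9 - 1*2**2 = 9 - 1*4 = 9 - 4 = 5)
Q = 66
a(J) = 66
(a(T) - 36)**2 = (66 - 36)**2 = 30**2 = 900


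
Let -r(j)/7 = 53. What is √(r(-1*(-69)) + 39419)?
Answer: 2*√9762 ≈ 197.61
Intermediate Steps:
r(j) = -371 (r(j) = -7*53 = -371)
√(r(-1*(-69)) + 39419) = √(-371 + 39419) = √39048 = 2*√9762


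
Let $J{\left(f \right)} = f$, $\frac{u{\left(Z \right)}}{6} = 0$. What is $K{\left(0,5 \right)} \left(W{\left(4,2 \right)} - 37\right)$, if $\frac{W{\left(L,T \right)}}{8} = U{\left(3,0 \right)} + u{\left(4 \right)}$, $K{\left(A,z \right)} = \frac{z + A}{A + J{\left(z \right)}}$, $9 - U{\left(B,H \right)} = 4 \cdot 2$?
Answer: $-29$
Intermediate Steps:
$u{\left(Z \right)} = 0$ ($u{\left(Z \right)} = 6 \cdot 0 = 0$)
$U{\left(B,H \right)} = 1$ ($U{\left(B,H \right)} = 9 - 4 \cdot 2 = 9 - 8 = 1$)
$K{\left(A,z \right)} = 1$ ($K{\left(A,z \right)} = \frac{z + A}{A + z} = \frac{A + z}{A + z} = 1$)
$W{\left(L,T \right)} = 8$ ($W{\left(L,T \right)} = 8 \left(1 + 0\right) = 8 \cdot 1 = 8$)
$K{\left(0,5 \right)} \left(W{\left(4,2 \right)} - 37\right) = 1 \left(8 - 37\right) = 1 \left(-29\right) = -29$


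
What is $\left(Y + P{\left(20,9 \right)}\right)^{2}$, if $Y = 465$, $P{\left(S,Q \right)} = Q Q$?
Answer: $298116$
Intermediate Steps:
$P{\left(S,Q \right)} = Q^{2}$
$\left(Y + P{\left(20,9 \right)}\right)^{2} = \left(465 + 9^{2}\right)^{2} = \left(465 + 81\right)^{2} = 546^{2} = 298116$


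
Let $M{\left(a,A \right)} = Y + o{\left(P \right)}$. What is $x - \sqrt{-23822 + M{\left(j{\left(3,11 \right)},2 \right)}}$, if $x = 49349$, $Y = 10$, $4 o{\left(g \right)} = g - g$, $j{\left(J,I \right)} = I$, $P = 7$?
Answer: $49349 - 2 i \sqrt{5953} \approx 49349.0 - 154.31 i$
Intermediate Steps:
$o{\left(g \right)} = 0$ ($o{\left(g \right)} = \frac{g - g}{4} = \frac{1}{4} \cdot 0 = 0$)
$M{\left(a,A \right)} = 10$ ($M{\left(a,A \right)} = 10 + 0 = 10$)
$x - \sqrt{-23822 + M{\left(j{\left(3,11 \right)},2 \right)}} = 49349 - \sqrt{-23822 + 10} = 49349 - \sqrt{-23812} = 49349 - 2 i \sqrt{5953}$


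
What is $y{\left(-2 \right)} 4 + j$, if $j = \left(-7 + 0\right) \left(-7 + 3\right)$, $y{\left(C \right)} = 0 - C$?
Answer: $36$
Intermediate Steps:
$y{\left(C \right)} = - C$
$j = 28$ ($j = \left(-7\right) \left(-4\right) = 28$)
$y{\left(-2 \right)} 4 + j = \left(-1\right) \left(-2\right) 4 + 28 = 2 \cdot 4 + 28 = 8 + 28 = 36$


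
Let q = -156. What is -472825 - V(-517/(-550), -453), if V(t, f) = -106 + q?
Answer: -472563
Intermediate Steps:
V(t, f) = -262 (V(t, f) = -106 - 156 = -262)
-472825 - V(-517/(-550), -453) = -472825 - 1*(-262) = -472825 + 262 = -472563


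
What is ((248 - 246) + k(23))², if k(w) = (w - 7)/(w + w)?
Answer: 2916/529 ≈ 5.5123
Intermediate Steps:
k(w) = (-7 + w)/(2*w) (k(w) = (-7 + w)/((2*w)) = (-7 + w)*(1/(2*w)) = (-7 + w)/(2*w))
((248 - 246) + k(23))² = ((248 - 246) + (½)*(-7 + 23)/23)² = (2 + (½)*(1/23)*16)² = (2 + 8/23)² = (54/23)² = 2916/529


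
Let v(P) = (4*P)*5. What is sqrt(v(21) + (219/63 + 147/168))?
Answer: sqrt(2994222)/84 ≈ 20.600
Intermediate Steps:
v(P) = 20*P
sqrt(v(21) + (219/63 + 147/168)) = sqrt(20*21 + (219/63 + 147/168)) = sqrt(420 + (219*(1/63) + 147*(1/168))) = sqrt(420 + (73/21 + 7/8)) = sqrt(420 + 731/168) = sqrt(71291/168) = sqrt(2994222)/84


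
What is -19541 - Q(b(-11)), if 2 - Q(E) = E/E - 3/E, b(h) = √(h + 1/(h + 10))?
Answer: -19542 + I*√3/2 ≈ -19542.0 + 0.86602*I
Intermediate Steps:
b(h) = √(h + 1/(10 + h))
Q(E) = 1 + 3/E (Q(E) = 2 - (E/E - 3/E) = 2 - (1 - 3/E) = 2 + (-1 + 3/E) = 1 + 3/E)
-19541 - Q(b(-11)) = -19541 - (3 + √((1 - 11*(10 - 11))/(10 - 11)))/(√((1 - 11*(10 - 11))/(10 - 11))) = -19541 - (3 + √((1 - 11*(-1))/(-1)))/(√((1 - 11*(-1))/(-1))) = -19541 - (3 + √(-(1 + 11)))/(√(-(1 + 11))) = -19541 - (3 + √(-1*12))/(√(-1*12)) = -19541 - (3 + √(-12))/(√(-12)) = -19541 - (3 + 2*I*√3)/(2*I*√3) = -19541 - (-I*√3/6)*(3 + 2*I*√3) = -19541 - (-1)*I*√3*(3 + 2*I*√3)/6 = -19541 + I*√3*(3 + 2*I*√3)/6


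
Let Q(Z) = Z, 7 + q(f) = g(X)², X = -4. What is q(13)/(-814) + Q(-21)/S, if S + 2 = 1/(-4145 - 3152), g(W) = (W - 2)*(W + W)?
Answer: 4343343/565730 ≈ 7.6774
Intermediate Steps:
g(W) = 2*W*(-2 + W) (g(W) = (-2 + W)*(2*W) = 2*W*(-2 + W))
q(f) = 2297 (q(f) = -7 + (2*(-4)*(-2 - 4))² = -7 + (2*(-4)*(-6))² = -7 + 48² = -7 + 2304 = 2297)
S = -14595/7297 (S = -2 + 1/(-4145 - 3152) = -2 + 1/(-7297) = -2 - 1/7297 = -14595/7297 ≈ -2.0001)
q(13)/(-814) + Q(-21)/S = 2297/(-814) - 21/(-14595/7297) = 2297*(-1/814) - 21*(-7297/14595) = -2297/814 + 7297/695 = 4343343/565730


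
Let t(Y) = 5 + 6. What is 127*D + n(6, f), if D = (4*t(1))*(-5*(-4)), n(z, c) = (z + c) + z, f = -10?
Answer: 111762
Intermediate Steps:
t(Y) = 11
n(z, c) = c + 2*z (n(z, c) = (c + z) + z = c + 2*z)
D = 880 (D = (4*11)*(-5*(-4)) = 44*20 = 880)
127*D + n(6, f) = 127*880 + (-10 + 2*6) = 111760 + (-10 + 12) = 111760 + 2 = 111762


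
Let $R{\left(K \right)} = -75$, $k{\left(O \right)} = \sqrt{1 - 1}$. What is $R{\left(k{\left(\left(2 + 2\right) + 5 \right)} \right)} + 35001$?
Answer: $34926$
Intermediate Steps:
$k{\left(O \right)} = 0$ ($k{\left(O \right)} = \sqrt{0} = 0$)
$R{\left(k{\left(\left(2 + 2\right) + 5 \right)} \right)} + 35001 = -75 + 35001 = 34926$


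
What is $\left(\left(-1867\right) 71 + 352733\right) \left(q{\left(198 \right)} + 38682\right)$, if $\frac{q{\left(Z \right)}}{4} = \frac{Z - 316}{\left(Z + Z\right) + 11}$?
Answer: $\frac{315113929632}{37} \approx 8.5166 \cdot 10^{9}$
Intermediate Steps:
$q{\left(Z \right)} = \frac{4 \left(-316 + Z\right)}{11 + 2 Z}$ ($q{\left(Z \right)} = 4 \frac{Z - 316}{\left(Z + Z\right) + 11} = 4 \frac{-316 + Z}{2 Z + 11} = 4 \frac{-316 + Z}{11 + 2 Z} = \frac{4 \left(-316 + Z\right)}{11 + 2 Z}$)
$\left(\left(-1867\right) 71 + 352733\right) \left(q{\left(198 \right)} + 38682\right) = \left(\left(-1867\right) 71 + 352733\right) \left(\frac{4 \left(-316 + 198\right)}{11 + 2 \cdot 198} + 38682\right) = \left(-132557 + 352733\right) \left(4 \frac{1}{11 + 396} \left(-118\right) + 38682\right) = 220176 \left(4 \cdot \frac{1}{407} \left(-118\right) + 38682\right) = 220176 \left(- \frac{472}{407} + 38682\right) = 220176 \cdot \frac{15743102}{407} = \frac{315113929632}{37}$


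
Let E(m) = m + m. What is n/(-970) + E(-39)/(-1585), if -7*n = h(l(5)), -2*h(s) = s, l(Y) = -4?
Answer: 53279/1076215 ≈ 0.049506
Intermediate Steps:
h(s) = -s/2
E(m) = 2*m
n = -2/7 (n = -(-1)*(-4)/14 = -⅐*2 = -2/7 ≈ -0.28571)
n/(-970) + E(-39)/(-1585) = -2/7/(-970) + (2*(-39))/(-1585) = -2/7*(-1/970) - 78*(-1/1585) = 1/3395 + 78/1585 = 53279/1076215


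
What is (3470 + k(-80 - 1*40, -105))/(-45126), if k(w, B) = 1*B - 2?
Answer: -1121/15042 ≈ -0.074525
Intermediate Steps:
k(w, B) = -2 + B (k(w, B) = B - 2 = -2 + B)
(3470 + k(-80 - 1*40, -105))/(-45126) = (3470 + (-2 - 105))/(-45126) = (3470 - 107)*(-1/45126) = 3363*(-1/45126) = -1121/15042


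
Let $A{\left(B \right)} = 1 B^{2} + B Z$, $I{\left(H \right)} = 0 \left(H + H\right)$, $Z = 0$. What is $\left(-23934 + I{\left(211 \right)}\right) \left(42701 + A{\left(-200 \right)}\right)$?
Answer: $-1979365734$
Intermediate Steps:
$I{\left(H \right)} = 0$ ($I{\left(H \right)} = 0 \cdot 2 H = 0$)
$A{\left(B \right)} = B^{2}$ ($A{\left(B \right)} = 1 B^{2} + B 0 = B^{2} + 0 = B^{2}$)
$\left(-23934 + I{\left(211 \right)}\right) \left(42701 + A{\left(-200 \right)}\right) = \left(-23934 + 0\right) \left(42701 + \left(-200\right)^{2}\right) = - 23934 \left(42701 + 40000\right) = \left(-23934\right) 82701 = -1979365734$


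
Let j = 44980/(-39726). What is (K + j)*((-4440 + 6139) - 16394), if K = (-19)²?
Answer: -105040638835/19863 ≈ -5.2883e+6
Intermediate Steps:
j = -22490/19863 (j = 44980*(-1/39726) = -22490/19863 ≈ -1.1323)
K = 361
(K + j)*((-4440 + 6139) - 16394) = (361 - 22490/19863)*((-4440 + 6139) - 16394) = 7148053*(1699 - 16394)/19863 = (7148053/19863)*(-14695) = -105040638835/19863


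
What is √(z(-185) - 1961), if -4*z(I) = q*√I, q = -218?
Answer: √(-7844 + 218*I*√185)/2 ≈ 8.2289 + 45.041*I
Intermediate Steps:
z(I) = 109*√I/2 (z(I) = -(-109)*√I/2 = 109*√I/2)
√(z(-185) - 1961) = √(109*√(-185)/2 - 1961) = √(109*(I*√185)/2 - 1961) = √(109*I*√185/2 - 1961) = √(-1961 + 109*I*√185/2)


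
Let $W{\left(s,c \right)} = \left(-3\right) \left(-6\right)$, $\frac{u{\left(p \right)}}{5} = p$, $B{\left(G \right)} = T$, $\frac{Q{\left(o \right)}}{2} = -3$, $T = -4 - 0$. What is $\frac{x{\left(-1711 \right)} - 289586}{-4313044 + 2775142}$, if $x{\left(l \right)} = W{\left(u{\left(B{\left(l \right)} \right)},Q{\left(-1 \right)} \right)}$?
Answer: $\frac{144784}{768951} \approx 0.18829$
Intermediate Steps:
$T = -4$ ($T = -4 + 0 = -4$)
$Q{\left(o \right)} = -6$ ($Q{\left(o \right)} = 2 \left(-3\right) = -6$)
$B{\left(G \right)} = -4$
$u{\left(p \right)} = 5 p$
$W{\left(s,c \right)} = 18$
$x{\left(l \right)} = 18$
$\frac{x{\left(-1711 \right)} - 289586}{-4313044 + 2775142} = \frac{18 - 289586}{-4313044 + 2775142} = - \frac{289568}{-1537902} = \left(-289568\right) \left(- \frac{1}{1537902}\right) = \frac{144784}{768951}$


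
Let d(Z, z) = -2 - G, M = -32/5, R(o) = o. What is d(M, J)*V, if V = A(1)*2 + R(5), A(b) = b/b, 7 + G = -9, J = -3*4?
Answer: 98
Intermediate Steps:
M = -32/5 (M = -32*⅕ = -32/5 ≈ -6.4000)
J = -12
G = -16 (G = -7 - 9 = -16)
A(b) = 1
d(Z, z) = 14 (d(Z, z) = -2 - 1*(-16) = -2 + 16 = 14)
V = 7 (V = 1*2 + 5 = 2 + 5 = 7)
d(M, J)*V = 14*7 = 98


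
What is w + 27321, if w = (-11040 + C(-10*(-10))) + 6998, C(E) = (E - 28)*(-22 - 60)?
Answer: 17375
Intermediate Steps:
C(E) = 2296 - 82*E (C(E) = (-28 + E)*(-82) = 2296 - 82*E)
w = -9946 (w = (-11040 + (2296 - (-820)*(-10))) + 6998 = (-11040 + (2296 - 82*100)) + 6998 = (-11040 + (2296 - 8200)) + 6998 = (-11040 - 5904) + 6998 = -16944 + 6998 = -9946)
w + 27321 = -9946 + 27321 = 17375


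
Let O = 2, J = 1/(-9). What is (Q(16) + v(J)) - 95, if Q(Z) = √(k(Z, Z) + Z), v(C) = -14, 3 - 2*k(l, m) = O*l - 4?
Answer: -109 + √14/2 ≈ -107.13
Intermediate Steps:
J = -⅑ ≈ -0.11111
k(l, m) = 7/2 - l (k(l, m) = 3/2 - (2*l - 4)/2 = 3/2 - (-4 + 2*l)/2 = 3/2 + (2 - l) = 7/2 - l)
Q(Z) = √14/2 (Q(Z) = √((7/2 - Z) + Z) = √(7/2) = √14/2)
(Q(16) + v(J)) - 95 = (√14/2 - 14) - 95 = (-14 + √14/2) - 95 = -109 + √14/2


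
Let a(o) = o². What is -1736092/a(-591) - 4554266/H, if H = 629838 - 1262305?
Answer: 492697683782/220908706227 ≈ 2.2303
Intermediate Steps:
H = -632467
-1736092/a(-591) - 4554266/H = -1736092/((-591)²) - 4554266/(-632467) = -1736092/349281 - 4554266*(-1/632467) = -1736092*1/349281 + 4554266/632467 = -1736092/349281 + 4554266/632467 = 492697683782/220908706227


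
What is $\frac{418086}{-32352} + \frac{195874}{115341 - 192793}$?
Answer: $- \frac{94898315}{6141488} \approx -15.452$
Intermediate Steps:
$\frac{418086}{-32352} + \frac{195874}{115341 - 192793} = 418086 \left(- \frac{1}{32352}\right) + \frac{195874}{115341 - 192793} = - \frac{69681}{5392} + \frac{195874}{-77452} = - \frac{69681}{5392} + 195874 \left(- \frac{1}{77452}\right) = - \frac{69681}{5392} - \frac{5761}{2278} = - \frac{94898315}{6141488}$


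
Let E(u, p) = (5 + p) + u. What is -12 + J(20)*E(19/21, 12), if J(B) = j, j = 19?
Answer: 6892/21 ≈ 328.19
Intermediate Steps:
J(B) = 19
E(u, p) = 5 + p + u
-12 + J(20)*E(19/21, 12) = -12 + 19*(5 + 12 + 19/21) = -12 + 19*(376/21) = -12 + 7144/21 = 6892/21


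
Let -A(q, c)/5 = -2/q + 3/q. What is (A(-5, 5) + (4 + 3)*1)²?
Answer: 64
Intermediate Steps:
A(q, c) = -5/q (A(q, c) = -5*(-2/q + 3/q) = -5/q)
(A(-5, 5) + (4 + 3)*1)² = (-5/(-5) + (4 + 3)*1)² = (-5*(-⅕) + 7*1)² = (1 + 7)² = 8² = 64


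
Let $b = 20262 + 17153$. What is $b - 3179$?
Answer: $34236$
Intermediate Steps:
$b = 37415$
$b - 3179 = 37415 - 3179 = 34236$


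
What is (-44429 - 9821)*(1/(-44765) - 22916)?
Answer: 1590043848550/1279 ≈ 1.2432e+9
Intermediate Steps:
(-44429 - 9821)*(1/(-44765) - 22916) = -54250*(-1/44765 - 22916) = -54250*(-1025834741/44765) = 1590043848550/1279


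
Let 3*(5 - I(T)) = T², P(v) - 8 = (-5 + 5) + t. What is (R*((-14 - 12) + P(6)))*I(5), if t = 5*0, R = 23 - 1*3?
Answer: 1200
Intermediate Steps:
R = 20 (R = 23 - 3 = 20)
t = 0
P(v) = 8 (P(v) = 8 + ((-5 + 5) + 0) = 8 + (0 + 0) = 8 + 0 = 8)
I(T) = 5 - T²/3
(R*((-14 - 12) + P(6)))*I(5) = (20*((-14 - 12) + 8))*(5 - ⅓*5²) = (20*(-26 + 8))*(5 - ⅓*25) = (20*(-18))*(5 - 25/3) = -360*(-10/3) = 1200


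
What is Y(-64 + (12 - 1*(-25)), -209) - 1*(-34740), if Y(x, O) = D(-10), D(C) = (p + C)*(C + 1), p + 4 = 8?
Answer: 34794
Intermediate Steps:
p = 4 (p = -4 + 8 = 4)
D(C) = (1 + C)*(4 + C) (D(C) = (4 + C)*(C + 1) = (4 + C)*(1 + C) = (1 + C)*(4 + C))
Y(x, O) = 54 (Y(x, O) = 4 + (-10)² + 5*(-10) = 4 + 100 - 50 = 54)
Y(-64 + (12 - 1*(-25)), -209) - 1*(-34740) = 54 - 1*(-34740) = 54 + 34740 = 34794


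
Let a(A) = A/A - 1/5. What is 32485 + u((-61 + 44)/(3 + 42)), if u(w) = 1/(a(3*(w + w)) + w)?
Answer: 617260/19 ≈ 32487.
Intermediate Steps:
a(A) = 4/5 (a(A) = 1 - 1*1/5 = 1 - 1/5 = 4/5)
u(w) = 1/(4/5 + w)
32485 + u((-61 + 44)/(3 + 42)) = 32485 + 5/(4 + 5*((-61 + 44)/(3 + 42))) = 32485 + 5/(4 + 5*(-17/45)) = 32485 + 5/(4 - 17/9) = 32485 + 5/(19/9) = 32485 + 5*(9/19) = 32485 + 45/19 = 617260/19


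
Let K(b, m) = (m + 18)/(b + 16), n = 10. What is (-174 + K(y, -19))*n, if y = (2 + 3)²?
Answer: -71350/41 ≈ -1740.2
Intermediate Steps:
y = 25 (y = 5² = 25)
K(b, m) = (18 + m)/(16 + b)
(-174 + K(y, -19))*n = (-174 + (18 - 19)/(16 + 25))*10 = (-174 - 1/41)*10 = -7135/41*10 = -71350/41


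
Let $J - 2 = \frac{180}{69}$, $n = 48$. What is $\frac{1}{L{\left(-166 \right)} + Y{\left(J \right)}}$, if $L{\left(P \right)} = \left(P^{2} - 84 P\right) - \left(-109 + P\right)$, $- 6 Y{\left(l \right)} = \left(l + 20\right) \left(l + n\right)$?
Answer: $\frac{1587}{65954495} \approx 2.4062 \cdot 10^{-5}$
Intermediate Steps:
$J = \frac{106}{23}$ ($J = 2 + \frac{180}{69} = 2 + 180 \cdot \frac{1}{69} = 2 + \frac{60}{23} = \frac{106}{23} \approx 4.6087$)
$Y{\left(l \right)} = - \frac{\left(20 + l\right) \left(48 + l\right)}{6}$ ($Y{\left(l \right)} = - \frac{\left(l + 20\right) \left(l + 48\right)}{6} = - \frac{\left(20 + l\right) \left(48 + l\right)}{6}$)
$L{\left(P \right)} = 109 + P^{2} - 85 P$
$\frac{1}{L{\left(-166 \right)} + Y{\left(J \right)}} = \frac{1}{\left(109 + \left(-166\right)^{2} - -14110\right) - \left(\frac{14644}{69} + \frac{5618}{1587}\right)} = \frac{1}{\left(109 + 27556 + 14110\right) - \frac{342430}{1587}} = \frac{1}{41775 - \frac{342430}{1587}} = \frac{1}{\frac{65954495}{1587}} = \frac{1587}{65954495}$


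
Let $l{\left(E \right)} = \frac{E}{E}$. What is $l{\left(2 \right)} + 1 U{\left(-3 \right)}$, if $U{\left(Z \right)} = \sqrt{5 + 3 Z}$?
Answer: $1 + 2 i \approx 1.0 + 2.0 i$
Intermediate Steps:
$l{\left(E \right)} = 1$
$l{\left(2 \right)} + 1 U{\left(-3 \right)} = 1 + 1 \sqrt{5 + 3 \left(-3\right)} = 1 + 1 \sqrt{5 - 9} = 1 + 1 \sqrt{-4} = 1 + 1 \cdot 2 i = 1 + 2 i$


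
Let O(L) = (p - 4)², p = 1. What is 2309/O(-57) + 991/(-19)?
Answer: 34952/171 ≈ 204.40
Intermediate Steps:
O(L) = 9 (O(L) = (1 - 4)² = (-3)² = 9)
2309/O(-57) + 991/(-19) = 2309/9 + 991/(-19) = 2309*(⅑) + 991*(-1/19) = 2309/9 - 991/19 = 34952/171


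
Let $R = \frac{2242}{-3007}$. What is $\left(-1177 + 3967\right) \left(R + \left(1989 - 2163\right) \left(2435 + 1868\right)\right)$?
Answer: $- \frac{202626836640}{97} \approx -2.0889 \cdot 10^{9}$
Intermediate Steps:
$R = - \frac{2242}{3007}$ ($R = 2242 \left(- \frac{1}{3007}\right) = - \frac{2242}{3007} \approx -0.74559$)
$\left(-1177 + 3967\right) \left(R + \left(1989 - 2163\right) \left(2435 + 1868\right)\right) = \left(-1177 + 3967\right) \left(- \frac{2242}{3007} + \left(1989 - 2163\right) \left(2435 + 1868\right)\right) = 2790 \left(- \frac{2242}{3007} - 748722\right) = 2790 \left(- \frac{2251409296}{3007}\right) = - \frac{202626836640}{97}$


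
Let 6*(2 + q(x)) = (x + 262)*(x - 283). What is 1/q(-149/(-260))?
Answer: -135200/1671290713 ≈ -8.0896e-5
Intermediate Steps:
q(x) = -2 + (-283 + x)*(262 + x)/6 (q(x) = -2 + ((x + 262)*(x - 283))/6 = -2 + ((262 + x)*(-283 + x))/6 = -2 + ((-283 + x)*(262 + x))/6 = -2 + (-283 + x)*(262 + x)/6)
1/q(-149/(-260)) = 1/(-37079/3 - (-1043)/(2*(-260)) + (-149/(-260))²/6) = 1/(-37079/3 - (-1043)*(-1)/(2*260) + (-149*(-1/260))²/6) = 1/(-37079/3 - 7/2*149/260 + (149/260)²/6) = 1/(-37079/3 - 1043/520 + (⅙)*(22201/67600)) = 1/(-37079/3 - 1043/520 + 22201/405600) = 1/(-1671290713/135200) = -135200/1671290713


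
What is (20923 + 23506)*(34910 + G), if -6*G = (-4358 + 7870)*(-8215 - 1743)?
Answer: 781549561562/3 ≈ 2.6052e+11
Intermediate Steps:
G = 17486248/3 (G = -(-4358 + 7870)*(-8215 - 1743)/6 = -1756*(-9958)/3 = -1/6*(-34972496) = 17486248/3 ≈ 5.8288e+6)
(20923 + 23506)*(34910 + G) = (20923 + 23506)*(34910 + 17486248/3) = 44429*(17590978/3) = 781549561562/3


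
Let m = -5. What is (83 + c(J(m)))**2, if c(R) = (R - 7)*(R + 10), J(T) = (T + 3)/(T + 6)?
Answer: 121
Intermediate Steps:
J(T) = (3 + T)/(6 + T)
c(R) = (-7 + R)*(10 + R)
(83 + c(J(m)))**2 = (83 + (-70 + ((3 - 5)/(6 - 5))**2 + 3*((3 - 5)/(6 - 5))))**2 = (83 + (-70 + (-2/1)**2 + 3*(-2/1)))**2 = (83 + (-70 + (1*(-2))**2 + 3*(1*(-2))))**2 = (83 + (-70 + (-2)**2 + 3*(-2)))**2 = (83 + (-70 + 4 - 6))**2 = (83 - 72)**2 = 11**2 = 121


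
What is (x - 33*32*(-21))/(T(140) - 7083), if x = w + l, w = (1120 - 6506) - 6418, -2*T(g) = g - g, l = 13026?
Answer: -23398/7083 ≈ -3.3034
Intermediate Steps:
T(g) = 0 (T(g) = -(g - g)/2 = -1/2*0 = 0)
w = -11804 (w = -5386 - 6418 = -11804)
x = 1222 (x = -11804 + 13026 = 1222)
(x - 33*32*(-21))/(T(140) - 7083) = (1222 - 33*32*(-21))/(0 - 7083) = (1222 - 1056*(-21))/(-7083) = (1222 + 22176)*(-1/7083) = 23398*(-1/7083) = -23398/7083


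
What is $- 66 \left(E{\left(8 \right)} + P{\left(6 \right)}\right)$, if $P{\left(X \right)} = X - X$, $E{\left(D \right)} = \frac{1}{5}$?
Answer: $- \frac{66}{5} \approx -13.2$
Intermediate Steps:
$E{\left(D \right)} = \frac{1}{5}$
$P{\left(X \right)} = 0$
$- 66 \left(E{\left(8 \right)} + P{\left(6 \right)}\right) = - 66 \left(\frac{1}{5} + 0\right) = \left(-66\right) \frac{1}{5} = - \frac{66}{5}$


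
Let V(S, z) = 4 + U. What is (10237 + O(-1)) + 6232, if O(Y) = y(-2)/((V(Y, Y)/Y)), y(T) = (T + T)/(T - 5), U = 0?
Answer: 115282/7 ≈ 16469.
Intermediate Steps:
V(S, z) = 4 (V(S, z) = 4 + 0 = 4)
y(T) = 2*T/(-5 + T) (y(T) = (2*T)/(-5 + T) = 2*T/(-5 + T))
O(Y) = Y/7 (O(Y) = (2*(-2)/(-5 - 2))/((4/Y)) = (2*(-2)/(-7))*(Y/4) = (2*(-2)*(-⅐))*(Y/4) = 4*(Y/4)/7 = Y/7)
(10237 + O(-1)) + 6232 = (10237 + (⅐)*(-1)) + 6232 = (10237 - ⅐) + 6232 = 71658/7 + 6232 = 115282/7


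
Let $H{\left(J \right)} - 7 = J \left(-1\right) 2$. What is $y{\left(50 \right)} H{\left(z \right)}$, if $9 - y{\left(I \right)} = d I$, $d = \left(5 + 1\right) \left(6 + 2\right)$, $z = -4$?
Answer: $-35865$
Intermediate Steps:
$H{\left(J \right)} = 7 - 2 J$ ($H{\left(J \right)} = 7 + J \left(-1\right) 2 = 7 + - J 2 = 7 - 2 J$)
$d = 48$ ($d = 6 \cdot 8 = 48$)
$y{\left(I \right)} = 9 - 48 I$
$y{\left(50 \right)} H{\left(z \right)} = \left(9 - 2400\right) \left(7 - -8\right) = \left(9 - 2400\right) \left(7 + 8\right) = \left(-2391\right) 15 = -35865$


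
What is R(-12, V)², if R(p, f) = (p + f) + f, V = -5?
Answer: 484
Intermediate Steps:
R(p, f) = p + 2*f (R(p, f) = (f + p) + f = p + 2*f)
R(-12, V)² = (-12 + 2*(-5))² = (-12 - 10)² = (-22)² = 484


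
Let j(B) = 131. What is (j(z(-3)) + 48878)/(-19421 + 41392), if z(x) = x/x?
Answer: 49009/21971 ≈ 2.2306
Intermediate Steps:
z(x) = 1
(j(z(-3)) + 48878)/(-19421 + 41392) = (131 + 48878)/(-19421 + 41392) = 49009/21971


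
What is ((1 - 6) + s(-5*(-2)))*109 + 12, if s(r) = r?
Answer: 557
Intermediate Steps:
((1 - 6) + s(-5*(-2)))*109 + 12 = ((1 - 6) - 5*(-2))*109 + 12 = (-5 + 10)*109 + 12 = 5*109 + 12 = 545 + 12 = 557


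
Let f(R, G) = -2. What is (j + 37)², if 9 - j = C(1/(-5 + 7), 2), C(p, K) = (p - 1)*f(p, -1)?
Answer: 2025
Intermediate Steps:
C(p, K) = 2 - 2*p (C(p, K) = (p - 1)*(-2) = (-1 + p)*(-2) = 2 - 2*p)
j = 8 (j = 9 - (2 - 2/(-5 + 7)) = 9 - (2 - 2/2) = 9 - (2 - 2*½) = 9 - (2 - 1) = 9 - 1*1 = 9 - 1 = 8)
(j + 37)² = (8 + 37)² = 45² = 2025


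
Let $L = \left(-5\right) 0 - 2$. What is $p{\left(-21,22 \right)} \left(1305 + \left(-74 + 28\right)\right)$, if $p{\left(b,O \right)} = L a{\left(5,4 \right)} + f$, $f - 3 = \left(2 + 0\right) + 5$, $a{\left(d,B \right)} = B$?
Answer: $2518$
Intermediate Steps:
$L = -2$ ($L = 0 - 2 = -2$)
$f = 10$ ($f = 3 + \left(\left(2 + 0\right) + 5\right) = 3 + \left(2 + 5\right) = 3 + 7 = 10$)
$p{\left(b,O \right)} = 2$ ($p{\left(b,O \right)} = \left(-2\right) 4 + 10 = -8 + 10 = 2$)
$p{\left(-21,22 \right)} \left(1305 + \left(-74 + 28\right)\right) = 2 \left(1305 + \left(-74 + 28\right)\right) = 2 \left(1305 - 46\right) = 2 \cdot 1259 = 2518$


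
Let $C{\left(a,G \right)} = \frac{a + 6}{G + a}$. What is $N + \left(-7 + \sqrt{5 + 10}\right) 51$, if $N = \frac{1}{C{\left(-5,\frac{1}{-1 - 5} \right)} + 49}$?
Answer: $- \frac{540110}{1513} + 51 \sqrt{15} \approx -159.46$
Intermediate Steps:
$C{\left(a,G \right)} = \frac{6 + a}{G + a}$
$N = \frac{31}{1513}$ ($N = \frac{1}{\frac{6 - 5}{\frac{1}{-1 - 5} - 5} + 49} = \frac{1}{\frac{1}{\frac{1}{-6} - 5} \cdot 1 + 49} = \frac{1}{\frac{1}{- \frac{1}{6} - 5} \cdot 1 + 49} = \frac{1}{\frac{1}{- \frac{31}{6}} \cdot 1 + 49} = \frac{1}{\left(- \frac{6}{31}\right) 1 + 49} = \frac{1}{- \frac{6}{31} + 49} = \frac{1}{\frac{1513}{31}} = \frac{31}{1513} \approx 0.020489$)
$N + \left(-7 + \sqrt{5 + 10}\right) 51 = \frac{31}{1513} + \left(-7 + \sqrt{5 + 10}\right) 51 = \frac{31}{1513} + \left(-7 + \sqrt{15}\right) 51 = \frac{31}{1513} - \left(357 - 51 \sqrt{15}\right) = - \frac{540110}{1513} + 51 \sqrt{15}$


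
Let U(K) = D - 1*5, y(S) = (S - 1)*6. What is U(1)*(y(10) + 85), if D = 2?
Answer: -417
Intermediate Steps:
y(S) = -6 + 6*S (y(S) = (-1 + S)*6 = -6 + 6*S)
U(K) = -3 (U(K) = 2 - 1*5 = 2 - 5 = -3)
U(1)*(y(10) + 85) = -3*((-6 + 6*10) + 85) = -3*((-6 + 60) + 85) = -3*(54 + 85) = -3*139 = -417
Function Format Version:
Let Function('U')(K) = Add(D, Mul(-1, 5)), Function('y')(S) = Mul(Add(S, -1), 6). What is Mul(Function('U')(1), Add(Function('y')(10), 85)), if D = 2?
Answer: -417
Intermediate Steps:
Function('y')(S) = Add(-6, Mul(6, S)) (Function('y')(S) = Mul(Add(-1, S), 6) = Add(-6, Mul(6, S)))
Function('U')(K) = -3 (Function('U')(K) = Add(2, Mul(-1, 5)) = Add(2, -5) = -3)
Mul(Function('U')(1), Add(Function('y')(10), 85)) = Mul(-3, Add(Add(-6, Mul(6, 10)), 85)) = Mul(-3, Add(Add(-6, 60), 85)) = Mul(-3, Add(54, 85)) = Mul(-3, 139) = -417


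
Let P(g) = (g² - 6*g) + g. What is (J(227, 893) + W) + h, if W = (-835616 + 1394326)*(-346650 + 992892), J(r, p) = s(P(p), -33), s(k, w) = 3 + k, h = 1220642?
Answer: 361063881449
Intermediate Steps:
P(g) = g² - 5*g
J(r, p) = 3 + p*(-5 + p)
W = 361061867820 (W = 558710*646242 = 361061867820)
(J(227, 893) + W) + h = ((3 + 893*(-5 + 893)) + 361061867820) + 1220642 = ((3 + 893*888) + 361061867820) + 1220642 = ((3 + 792984) + 361061867820) + 1220642 = (792987 + 361061867820) + 1220642 = 361062660807 + 1220642 = 361063881449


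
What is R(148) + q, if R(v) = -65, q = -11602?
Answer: -11667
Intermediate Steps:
R(148) + q = -65 - 11602 = -11667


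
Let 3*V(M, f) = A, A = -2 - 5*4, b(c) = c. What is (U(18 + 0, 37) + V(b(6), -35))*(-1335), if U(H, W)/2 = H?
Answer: -38270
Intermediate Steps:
U(H, W) = 2*H
A = -22 (A = -2 - 20 = -22)
V(M, f) = -22/3 (V(M, f) = (⅓)*(-22) = -22/3)
(U(18 + 0, 37) + V(b(6), -35))*(-1335) = (2*(18 + 0) - 22/3)*(-1335) = (2*18 - 22/3)*(-1335) = (36 - 22/3)*(-1335) = (86/3)*(-1335) = -38270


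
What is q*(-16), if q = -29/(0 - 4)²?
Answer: 29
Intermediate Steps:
q = -29/16 (q = -29/((-4)²) = -29/16 ≈ -1.8125)
q*(-16) = -29/16*(-16) = 29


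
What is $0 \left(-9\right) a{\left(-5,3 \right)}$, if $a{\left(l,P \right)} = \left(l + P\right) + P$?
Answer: $0$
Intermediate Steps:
$a{\left(l,P \right)} = l + 2 P$ ($a{\left(l,P \right)} = \left(P + l\right) + P = l + 2 P$)
$0 \left(-9\right) a{\left(-5,3 \right)} = 0 \left(-9\right) \left(-5 + 2 \cdot 3\right) = 0 \left(-5 + 6\right) = 0 \cdot 1 = 0$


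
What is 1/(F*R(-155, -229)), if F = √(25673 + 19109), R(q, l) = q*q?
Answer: √44782/1075887550 ≈ 1.9669e-7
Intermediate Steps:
R(q, l) = q²
F = √44782 ≈ 211.62
1/(F*R(-155, -229)) = 1/((√44782)*((-155)²)) = (√44782/44782)/24025 = (√44782/44782)*(1/24025) = √44782/1075887550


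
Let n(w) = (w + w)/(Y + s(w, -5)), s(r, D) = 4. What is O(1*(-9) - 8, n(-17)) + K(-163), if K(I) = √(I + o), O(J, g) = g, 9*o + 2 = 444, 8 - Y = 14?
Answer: 17 + 5*I*√41/3 ≈ 17.0 + 10.672*I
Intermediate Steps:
Y = -6 (Y = 8 - 1*14 = 8 - 14 = -6)
o = 442/9 (o = -2/9 + (⅑)*444 = -2/9 + 148/3 = 442/9 ≈ 49.111)
n(w) = -w (n(w) = (w + w)/(-6 + 4) = (2*w)/(-2) = (2*w)*(-½) = -w)
K(I) = √(442/9 + I) (K(I) = √(I + 442/9) = √(442/9 + I))
O(1*(-9) - 8, n(-17)) + K(-163) = -1*(-17) + √(442 + 9*(-163))/3 = 17 + √(442 - 1467)/3 = 17 + √(-1025)/3 = 17 + (5*I*√41)/3 = 17 + 5*I*√41/3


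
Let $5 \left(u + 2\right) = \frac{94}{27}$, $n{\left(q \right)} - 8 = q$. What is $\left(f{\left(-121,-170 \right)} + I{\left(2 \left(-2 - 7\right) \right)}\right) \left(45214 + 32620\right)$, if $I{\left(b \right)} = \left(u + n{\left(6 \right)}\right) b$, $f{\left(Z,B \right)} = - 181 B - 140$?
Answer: $\frac{35494016348}{15} \approx 2.3663 \cdot 10^{9}$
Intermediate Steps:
$n{\left(q \right)} = 8 + q$
$u = - \frac{176}{135}$ ($u = -2 + \frac{94 \cdot \frac{1}{27}}{5} = -2 + \frac{1}{5} \cdot \frac{94}{27} = -2 + \frac{94}{135} = - \frac{176}{135} \approx -1.3037$)
$f{\left(Z,B \right)} = -140 - 181 B$
$I{\left(b \right)} = \frac{1714 b}{135}$ ($I{\left(b \right)} = \left(- \frac{176}{135} + \left(8 + 6\right)\right) b = \left(- \frac{176}{135} + 14\right) b = \frac{1714 b}{135}$)
$\left(f{\left(-121,-170 \right)} + I{\left(2 \left(-2 - 7\right) \right)}\right) \left(45214 + 32620\right) = \left(\left(-140 - -30770\right) + \frac{1714 \cdot 2 \left(-2 - 7\right)}{135}\right) \left(45214 + 32620\right) = \left(\left(-140 + 30770\right) + \frac{1714 \cdot 2 \left(-9\right)}{135}\right) 77834 = \left(30630 + \frac{1714}{135} \left(-18\right)\right) 77834 = \left(30630 - \frac{3428}{15}\right) 77834 = \frac{456022}{15} \cdot 77834 = \frac{35494016348}{15}$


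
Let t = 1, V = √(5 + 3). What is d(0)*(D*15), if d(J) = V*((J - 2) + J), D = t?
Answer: -60*√2 ≈ -84.853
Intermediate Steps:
V = 2*√2 (V = √8 = 2*√2 ≈ 2.8284)
D = 1
d(J) = 2*√2*(-2 + 2*J) (d(J) = (2*√2)*((J - 2) + J) = (2*√2)*((-2 + J) + J) = (2*√2)*(-2 + 2*J) = 2*√2*(-2 + 2*J))
d(0)*(D*15) = (4*√2*(-1 + 0))*(1*15) = (4*√2*(-1))*15 = -4*√2*15 = -60*√2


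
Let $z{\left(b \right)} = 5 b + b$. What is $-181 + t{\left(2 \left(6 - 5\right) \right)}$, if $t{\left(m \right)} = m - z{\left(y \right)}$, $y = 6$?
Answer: $-215$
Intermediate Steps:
$z{\left(b \right)} = 6 b$
$t{\left(m \right)} = -36 + m$ ($t{\left(m \right)} = m - 6 \cdot 6 = m - 36 = -36 + m$)
$-181 + t{\left(2 \left(6 - 5\right) \right)} = -181 - \left(36 - 2 \left(6 - 5\right)\right) = -181 + \left(-36 + 2 \cdot 1\right) = -181 + \left(-36 + 2\right) = -181 - 34 = -215$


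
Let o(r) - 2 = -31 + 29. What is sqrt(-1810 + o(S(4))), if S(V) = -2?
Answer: I*sqrt(1810) ≈ 42.544*I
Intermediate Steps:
o(r) = 0 (o(r) = 2 + (-31 + 29) = 2 - 2 = 0)
sqrt(-1810 + o(S(4))) = sqrt(-1810 + 0) = sqrt(-1810) = I*sqrt(1810)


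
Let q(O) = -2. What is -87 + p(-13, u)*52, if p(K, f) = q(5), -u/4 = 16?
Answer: -191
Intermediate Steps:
u = -64 (u = -4*16 = -64)
p(K, f) = -2
-87 + p(-13, u)*52 = -87 - 2*52 = -87 - 104 = -191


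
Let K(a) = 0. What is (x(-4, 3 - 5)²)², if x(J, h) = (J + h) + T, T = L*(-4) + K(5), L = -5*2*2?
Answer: 29986576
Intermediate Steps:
L = -20 (L = -10*2 = -20)
T = 80 (T = -20*(-4) + 0 = 80 + 0 = 80)
x(J, h) = 80 + J + h (x(J, h) = (J + h) + 80 = 80 + J + h)
(x(-4, 3 - 5)²)² = ((80 - 4 + (3 - 5))²)² = ((80 - 4 - 2)²)² = (74²)² = 5476² = 29986576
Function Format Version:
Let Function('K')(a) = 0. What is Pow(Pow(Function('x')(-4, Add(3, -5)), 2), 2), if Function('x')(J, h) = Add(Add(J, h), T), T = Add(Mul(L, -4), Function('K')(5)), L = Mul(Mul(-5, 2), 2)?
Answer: 29986576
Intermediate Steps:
L = -20 (L = Mul(-10, 2) = -20)
T = 80 (T = Add(Mul(-20, -4), 0) = Add(80, 0) = 80)
Function('x')(J, h) = Add(80, J, h) (Function('x')(J, h) = Add(Add(J, h), 80) = Add(80, J, h))
Pow(Pow(Function('x')(-4, Add(3, -5)), 2), 2) = Pow(Pow(Add(80, -4, Add(3, -5)), 2), 2) = Pow(Pow(Add(80, -4, -2), 2), 2) = Pow(Pow(74, 2), 2) = Pow(5476, 2) = 29986576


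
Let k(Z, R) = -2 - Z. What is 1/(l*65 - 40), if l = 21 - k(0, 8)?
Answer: 1/1455 ≈ 0.00068729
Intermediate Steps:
l = 23 (l = 21 - (-2 - 1*0) = 21 - (-2 + 0) = 21 - 1*(-2) = 21 + 2 = 23)
1/(l*65 - 40) = 1/(23*65 - 40) = 1/(1495 - 40) = 1/1455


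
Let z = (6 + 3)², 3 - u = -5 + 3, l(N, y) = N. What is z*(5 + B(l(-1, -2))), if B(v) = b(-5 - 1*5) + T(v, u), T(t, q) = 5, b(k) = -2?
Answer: 648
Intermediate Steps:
u = 5 (u = 3 - (-5 + 3) = 3 - 1*(-2) = 3 + 2 = 5)
z = 81 (z = 9² = 81)
B(v) = 3 (B(v) = -2 + 5 = 3)
z*(5 + B(l(-1, -2))) = 81*(5 + 3) = 81*8 = 648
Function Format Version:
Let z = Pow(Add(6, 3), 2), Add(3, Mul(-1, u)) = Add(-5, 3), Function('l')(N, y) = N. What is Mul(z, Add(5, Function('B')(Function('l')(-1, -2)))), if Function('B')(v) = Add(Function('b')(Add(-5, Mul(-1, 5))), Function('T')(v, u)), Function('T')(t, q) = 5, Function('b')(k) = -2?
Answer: 648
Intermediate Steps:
u = 5 (u = Add(3, Mul(-1, Add(-5, 3))) = Add(3, Mul(-1, -2)) = Add(3, 2) = 5)
z = 81 (z = Pow(9, 2) = 81)
Function('B')(v) = 3 (Function('B')(v) = Add(-2, 5) = 3)
Mul(z, Add(5, Function('B')(Function('l')(-1, -2)))) = Mul(81, Add(5, 3)) = Mul(81, 8) = 648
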